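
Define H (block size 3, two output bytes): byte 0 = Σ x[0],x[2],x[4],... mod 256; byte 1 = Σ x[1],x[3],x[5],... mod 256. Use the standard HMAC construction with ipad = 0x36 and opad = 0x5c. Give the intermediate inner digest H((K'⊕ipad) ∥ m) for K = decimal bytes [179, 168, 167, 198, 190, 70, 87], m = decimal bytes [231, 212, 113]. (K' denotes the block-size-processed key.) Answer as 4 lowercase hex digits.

Key decimal bytes [179, 168, 167, 198, 190, 70, 87] = b3 a8 a7 c6 be 46 57 is 7 bytes > B = 3, so hash it first: H(key) = 6f b4, then zero-pad to 3 bytes: K' = 6f b4 00.
K' ⊕ ipad = 59 82 36.
Inner input = 59 82 36 ∥ e7 d4 71.
Inner hash: even-index sum = 355 mod 256 = 99; odd-index sum = 474 mod 256 = 218 → 63 da.

63da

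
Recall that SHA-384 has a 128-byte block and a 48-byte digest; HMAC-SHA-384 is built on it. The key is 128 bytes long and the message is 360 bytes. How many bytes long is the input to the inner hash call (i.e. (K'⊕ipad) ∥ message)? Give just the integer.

488

Key is 128 ≤ 128 bytes, zero-padded: |K'| = 128.
Inner input = (K'⊕ipad) ∥ m → 128 + 360 = 488 bytes.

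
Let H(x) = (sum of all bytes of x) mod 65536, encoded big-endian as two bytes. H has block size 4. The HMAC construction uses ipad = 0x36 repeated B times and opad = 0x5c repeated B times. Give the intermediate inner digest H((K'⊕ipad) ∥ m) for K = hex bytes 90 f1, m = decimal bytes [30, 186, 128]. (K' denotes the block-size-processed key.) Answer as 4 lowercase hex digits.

Key hex bytes 90 f1 is 2 bytes ≤ B = 4; zero-pad to 4 bytes: K' = 90 f1 00 00.
K' ⊕ ipad = a6 c7 36 36.
Inner input = a6 c7 36 36 ∥ 1e ba 80.
Inner hash: sum = 166+199+54+54+30+186+128 = 817 → 03 31.

0331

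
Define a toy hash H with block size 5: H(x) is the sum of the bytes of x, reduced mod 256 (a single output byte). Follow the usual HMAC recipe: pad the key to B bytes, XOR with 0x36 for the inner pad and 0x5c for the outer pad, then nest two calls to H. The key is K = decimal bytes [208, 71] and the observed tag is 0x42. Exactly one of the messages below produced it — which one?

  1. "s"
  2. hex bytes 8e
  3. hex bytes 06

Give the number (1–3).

2

Key decimal bytes [208, 71] = d0 47 is 2 bytes ≤ B = 5; zero-pad to 5 bytes: K' = d0 47 00 00 00.
K' ⊕ ipad = e6 71 36 36 36; K' ⊕ opad = 8c 1b 5c 5c 5c.
m1: inner = H(e6 71 36 36 36 73) = 6c; tag = H(8c 1b 5c 5c 5c 6c) = 27
m2: inner = H(e6 71 36 36 36 8e) = 87; tag = H(8c 1b 5c 5c 5c 87) = 42 ← matches
m3: inner = H(e6 71 36 36 36 06) = ff; tag = H(8c 1b 5c 5c 5c ff) = ba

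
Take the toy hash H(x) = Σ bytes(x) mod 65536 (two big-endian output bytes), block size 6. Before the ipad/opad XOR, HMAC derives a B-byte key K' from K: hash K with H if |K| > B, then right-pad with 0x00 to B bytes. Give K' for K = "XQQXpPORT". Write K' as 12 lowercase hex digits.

030700000000

|K| = 9 > B = 6, so first hash the key.
H(K): sum = 88+81+81+88+112+80+79+82+84 = 775 → 03 07.
Zero-pad H(K) = 03 07 to 6 bytes: K' = 03 07 00 00 00 00.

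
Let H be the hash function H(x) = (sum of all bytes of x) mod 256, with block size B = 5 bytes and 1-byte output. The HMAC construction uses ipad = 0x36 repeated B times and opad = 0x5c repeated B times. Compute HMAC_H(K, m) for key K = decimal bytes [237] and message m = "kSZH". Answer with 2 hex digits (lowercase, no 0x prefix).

Key decimal bytes [237] = ed is 1 byte ≤ B = 5; zero-pad to 5 bytes: K' = ed 00 00 00 00.
K' ⊕ ipad = db 36 36 36 36.  K' ⊕ opad = b1 5c 5c 5c 5c.
Inner input = (K'⊕ipad) ∥ m = db 36 36 36 36 ∥ 6b 53 5a 48.
Inner hash: sum = 219+54+54+54+54+107+83+90+72 = 787; mod 256 = 19 → 13.
Outer input = (K'⊕opad) ∥ inner = b1 5c 5c 5c 5c ∥ 13.
Outer hash (tag): sum = 177+92+92+92+92+19 = 564; mod 256 = 52 → 34.

34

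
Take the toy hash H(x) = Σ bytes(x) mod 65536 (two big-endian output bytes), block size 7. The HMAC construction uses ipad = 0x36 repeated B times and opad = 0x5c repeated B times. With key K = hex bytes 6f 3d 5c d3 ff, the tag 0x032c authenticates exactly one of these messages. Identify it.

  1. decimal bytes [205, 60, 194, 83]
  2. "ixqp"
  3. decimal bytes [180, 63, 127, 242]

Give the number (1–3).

Key hex bytes 6f 3d 5c d3 ff is 5 bytes ≤ B = 7; zero-pad to 7 bytes: K' = 6f 3d 5c d3 ff 00 00.
K' ⊕ ipad = 59 0b 6a e5 c9 36 36; K' ⊕ opad = 33 61 00 8f a3 5c 5c.
m1: inner = H(59 0b 6a e5 c9 36 36 cd 3c c2 53) = 05 06; tag = H(33 61 00 8f a3 5c 5c 05 06) = 0289
m2: inner = H(59 0b 6a e5 c9 36 36 69 78 71 70) = 04 aa; tag = H(33 61 00 8f a3 5c 5c 04 aa) = 032c ← matches
m3: inner = H(59 0b 6a e5 c9 36 36 b4 3f 7f f2) = 05 4c; tag = H(33 61 00 8f a3 5c 5c 05 4c) = 02cf

2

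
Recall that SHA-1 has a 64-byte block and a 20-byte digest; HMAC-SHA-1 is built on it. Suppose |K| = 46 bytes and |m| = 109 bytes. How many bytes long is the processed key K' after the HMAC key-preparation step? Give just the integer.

64

Key is 46 ≤ 64 bytes, zero-padded: |K'| = 64.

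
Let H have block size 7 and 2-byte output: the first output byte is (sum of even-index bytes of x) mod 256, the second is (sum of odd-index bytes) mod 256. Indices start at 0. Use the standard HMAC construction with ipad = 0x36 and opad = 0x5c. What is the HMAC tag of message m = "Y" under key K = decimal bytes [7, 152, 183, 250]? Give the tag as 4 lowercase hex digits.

07e4

Key decimal bytes [7, 152, 183, 250] = 07 98 b7 fa is 4 bytes ≤ B = 7; zero-pad to 7 bytes: K' = 07 98 b7 fa 00 00 00.
K' ⊕ ipad = 31 ae 81 cc 36 36 36.  K' ⊕ opad = 5b c4 eb a6 5c 5c 5c.
Inner input = (K'⊕ipad) ∥ m = 31 ae 81 cc 36 36 36 ∥ 59.
Inner hash: even-index sum = 286 mod 256 = 30; odd-index sum = 521 mod 256 = 9 → 1e 09.
Outer input = (K'⊕opad) ∥ inner = 5b c4 eb a6 5c 5c 5c ∥ 1e 09.
Outer hash (tag): even-index sum = 519 mod 256 = 7; odd-index sum = 484 mod 256 = 228 → 07 e4.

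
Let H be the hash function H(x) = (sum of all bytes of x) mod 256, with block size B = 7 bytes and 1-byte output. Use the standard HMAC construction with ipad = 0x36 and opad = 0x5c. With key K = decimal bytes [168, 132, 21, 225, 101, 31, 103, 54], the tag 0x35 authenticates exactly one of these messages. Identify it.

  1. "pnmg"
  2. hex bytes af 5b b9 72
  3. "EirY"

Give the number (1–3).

2

Key decimal bytes [168, 132, 21, 225, 101, 31, 103, 54] = a8 84 15 e1 65 1f 67 36 is 8 bytes > B = 7, so hash it first: H(key) = 43, then zero-pad to 7 bytes: K' = 43 00 00 00 00 00 00.
K' ⊕ ipad = 75 36 36 36 36 36 36; K' ⊕ opad = 1f 5c 5c 5c 5c 5c 5c.
m1: inner = H(75 36 36 36 36 36 36 70 6e 6d 67) = 6b; tag = H(1f 5c 5c 5c 5c 5c 5c 6b) = b2
m2: inner = H(75 36 36 36 36 36 36 af 5b b9 72) = ee; tag = H(1f 5c 5c 5c 5c 5c 5c ee) = 35 ← matches
m3: inner = H(75 36 36 36 36 36 36 45 69 72 59) = 32; tag = H(1f 5c 5c 5c 5c 5c 5c 32) = 79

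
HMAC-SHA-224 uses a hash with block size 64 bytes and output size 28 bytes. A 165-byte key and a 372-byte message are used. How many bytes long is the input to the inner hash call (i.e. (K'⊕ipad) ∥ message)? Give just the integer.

Key is 165 > 64 bytes, so it is hashed to 28 bytes then zero-padded to 64: |K'| = 64.
Inner input = (K'⊕ipad) ∥ m → 64 + 372 = 436 bytes.

436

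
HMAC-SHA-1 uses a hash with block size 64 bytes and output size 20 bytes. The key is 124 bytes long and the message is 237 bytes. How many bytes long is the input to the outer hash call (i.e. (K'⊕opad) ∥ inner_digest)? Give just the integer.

84

Key is 124 > 64 bytes, so it is hashed to 20 bytes then zero-padded to 64: |K'| = 64.
Outer input = (K'⊕opad) ∥ H(inner) → 64 + 20 = 84 bytes.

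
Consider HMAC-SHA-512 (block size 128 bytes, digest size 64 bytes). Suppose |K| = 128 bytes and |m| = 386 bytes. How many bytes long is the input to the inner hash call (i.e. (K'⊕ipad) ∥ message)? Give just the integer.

514

Key is 128 ≤ 128 bytes, zero-padded: |K'| = 128.
Inner input = (K'⊕ipad) ∥ m → 128 + 386 = 514 bytes.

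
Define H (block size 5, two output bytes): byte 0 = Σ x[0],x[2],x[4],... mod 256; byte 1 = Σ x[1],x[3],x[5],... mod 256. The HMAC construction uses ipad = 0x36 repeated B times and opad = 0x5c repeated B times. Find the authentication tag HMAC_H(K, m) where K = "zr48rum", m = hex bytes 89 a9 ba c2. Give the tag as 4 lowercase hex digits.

2b31

Key "zr48rum" = 7a 72 34 38 72 75 6d is 7 bytes > B = 5, so hash it first: H(key) = 8d 1f, then zero-pad to 5 bytes: K' = 8d 1f 00 00 00.
K' ⊕ ipad = bb 29 36 36 36.  K' ⊕ opad = d1 43 5c 5c 5c.
Inner input = (K'⊕ipad) ∥ m = bb 29 36 36 36 ∥ 89 a9 ba c2.
Inner hash: even-index sum = 658 mod 256 = 146; odd-index sum = 418 mod 256 = 162 → 92 a2.
Outer input = (K'⊕opad) ∥ inner = d1 43 5c 5c 5c ∥ 92 a2.
Outer hash (tag): even-index sum = 555 mod 256 = 43; odd-index sum = 305 mod 256 = 49 → 2b 31.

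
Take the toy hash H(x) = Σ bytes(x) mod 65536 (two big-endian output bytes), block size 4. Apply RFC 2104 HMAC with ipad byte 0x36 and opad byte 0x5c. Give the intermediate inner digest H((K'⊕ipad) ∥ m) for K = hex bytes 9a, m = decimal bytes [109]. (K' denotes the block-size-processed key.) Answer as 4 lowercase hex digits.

Key hex bytes 9a is 1 byte ≤ B = 4; zero-pad to 4 bytes: K' = 9a 00 00 00.
K' ⊕ ipad = ac 36 36 36.
Inner input = ac 36 36 36 ∥ 6d.
Inner hash: sum = 172+54+54+54+109 = 443 → 01 bb.

01bb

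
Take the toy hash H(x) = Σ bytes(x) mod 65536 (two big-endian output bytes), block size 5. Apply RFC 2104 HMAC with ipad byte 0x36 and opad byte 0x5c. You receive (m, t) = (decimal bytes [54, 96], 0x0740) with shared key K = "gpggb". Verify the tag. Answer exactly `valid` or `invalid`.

invalid

Key "gpggb" = 67 70 67 67 62 is exactly B = 5 bytes: K' = 67 70 67 67 62.
K' ⊕ ipad = 51 46 51 51 54; K' ⊕ opad = 3b 2c 3b 3b 3e.
Inner hash: sum = 81+70+81+81+84+54+96 = 547 → 02 23.
Outer hash (recomputed tag): sum = 59+44+59+59+62+2+35 = 320 → 01 40.
Recomputed tag = 0140; claimed = 0740 → mismatch.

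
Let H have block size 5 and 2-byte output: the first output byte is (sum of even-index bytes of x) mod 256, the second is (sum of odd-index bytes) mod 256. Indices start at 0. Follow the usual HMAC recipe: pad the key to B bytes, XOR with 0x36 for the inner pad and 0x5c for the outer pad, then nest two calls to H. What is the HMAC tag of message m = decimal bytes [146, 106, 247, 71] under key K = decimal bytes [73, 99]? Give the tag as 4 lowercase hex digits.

e137

Key decimal bytes [73, 99] = 49 63 is 2 bytes ≤ B = 5; zero-pad to 5 bytes: K' = 49 63 00 00 00.
K' ⊕ ipad = 7f 55 36 36 36.  K' ⊕ opad = 15 3f 5c 5c 5c.
Inner input = (K'⊕ipad) ∥ m = 7f 55 36 36 36 ∥ 92 6a f7 47.
Inner hash: even-index sum = 412 mod 256 = 156; odd-index sum = 532 mod 256 = 20 → 9c 14.
Outer input = (K'⊕opad) ∥ inner = 15 3f 5c 5c 5c ∥ 9c 14.
Outer hash (tag): even-index sum = 225 mod 256 = 225; odd-index sum = 311 mod 256 = 55 → e1 37.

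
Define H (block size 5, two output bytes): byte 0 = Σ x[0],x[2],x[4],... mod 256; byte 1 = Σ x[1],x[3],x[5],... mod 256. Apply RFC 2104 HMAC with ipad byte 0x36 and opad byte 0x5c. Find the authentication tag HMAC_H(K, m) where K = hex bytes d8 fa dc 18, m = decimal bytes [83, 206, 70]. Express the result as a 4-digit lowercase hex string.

f3c6

Key hex bytes d8 fa dc 18 is 4 bytes ≤ B = 5; zero-pad to 5 bytes: K' = d8 fa dc 18 00.
K' ⊕ ipad = ee cc ea 2e 36.  K' ⊕ opad = 84 a6 80 44 5c.
Inner input = (K'⊕ipad) ∥ m = ee cc ea 2e 36 ∥ 53 ce 46.
Inner hash: even-index sum = 732 mod 256 = 220; odd-index sum = 403 mod 256 = 147 → dc 93.
Outer input = (K'⊕opad) ∥ inner = 84 a6 80 44 5c ∥ dc 93.
Outer hash (tag): even-index sum = 499 mod 256 = 243; odd-index sum = 454 mod 256 = 198 → f3 c6.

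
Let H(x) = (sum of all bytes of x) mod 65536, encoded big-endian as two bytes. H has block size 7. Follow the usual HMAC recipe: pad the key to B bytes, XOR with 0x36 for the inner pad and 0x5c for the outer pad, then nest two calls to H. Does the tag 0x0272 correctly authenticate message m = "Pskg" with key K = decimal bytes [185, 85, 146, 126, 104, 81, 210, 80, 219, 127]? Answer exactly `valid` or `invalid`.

valid

Key decimal bytes [185, 85, 146, 126, 104, 81, 210, 80, 219, 127] = b9 55 92 7e 68 51 d2 50 db 7f is 10 bytes > B = 7, so hash it first: H(key) = 05 53, then zero-pad to 7 bytes: K' = 05 53 00 00 00 00 00.
K' ⊕ ipad = 33 65 36 36 36 36 36; K' ⊕ opad = 59 0f 5c 5c 5c 5c 5c.
Inner hash: sum = 51+101+54+54+54+54+54+80+115+107+103 = 827 → 03 3b.
Outer hash (recomputed tag): sum = 89+15+92+92+92+92+92+3+59 = 626 → 02 72.
Recomputed tag = 0272; claimed = 0272 → match.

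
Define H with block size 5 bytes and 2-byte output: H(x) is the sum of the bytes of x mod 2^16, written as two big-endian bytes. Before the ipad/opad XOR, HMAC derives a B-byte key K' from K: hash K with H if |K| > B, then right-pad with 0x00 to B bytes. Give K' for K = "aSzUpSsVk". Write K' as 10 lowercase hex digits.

|K| = 9 > B = 5, so first hash the key.
H(K): sum = 97+83+122+85+112+83+115+86+107 = 890 → 03 7a.
Zero-pad H(K) = 03 7a to 5 bytes: K' = 03 7a 00 00 00.

037a000000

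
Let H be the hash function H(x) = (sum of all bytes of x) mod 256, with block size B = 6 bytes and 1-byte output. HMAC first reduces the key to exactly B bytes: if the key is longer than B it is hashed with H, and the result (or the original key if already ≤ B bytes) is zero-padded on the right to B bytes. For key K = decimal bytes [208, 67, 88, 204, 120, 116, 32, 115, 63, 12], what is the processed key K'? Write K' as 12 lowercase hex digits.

010000000000

|K| = 10 > B = 6, so first hash the key.
H(K): sum = 208+67+88+204+120+116+32+115+63+12 = 1025; mod 256 = 1 → 01.
Zero-pad H(K) = 01 to 6 bytes: K' = 01 00 00 00 00 00.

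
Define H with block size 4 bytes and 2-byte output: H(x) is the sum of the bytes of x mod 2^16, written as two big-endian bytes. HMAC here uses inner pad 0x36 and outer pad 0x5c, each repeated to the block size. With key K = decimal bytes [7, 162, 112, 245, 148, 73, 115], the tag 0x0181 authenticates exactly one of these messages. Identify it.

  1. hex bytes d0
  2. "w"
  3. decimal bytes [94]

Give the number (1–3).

3

Key decimal bytes [7, 162, 112, 245, 148, 73, 115] = 07 a2 70 f5 94 49 73 is 7 bytes > B = 4, so hash it first: H(key) = 03 5e, then zero-pad to 4 bytes: K' = 03 5e 00 00.
K' ⊕ ipad = 35 68 36 36; K' ⊕ opad = 5f 02 5c 5c.
m1: inner = H(35 68 36 36 d0) = 01 d9; tag = H(5f 02 5c 5c 01 d9) = 01f3
m2: inner = H(35 68 36 36 77) = 01 80; tag = H(5f 02 5c 5c 01 80) = 019a
m3: inner = H(35 68 36 36 5e) = 01 67; tag = H(5f 02 5c 5c 01 67) = 0181 ← matches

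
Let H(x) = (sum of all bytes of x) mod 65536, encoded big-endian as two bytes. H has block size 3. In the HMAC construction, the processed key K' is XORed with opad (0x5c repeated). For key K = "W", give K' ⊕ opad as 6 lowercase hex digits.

Key "W" = 57 is 1 byte ≤ B = 3; zero-pad to 3 bytes: K' = 57 00 00.
XOR each byte with 0x5c: 57⊕5c=0b, 00⊕5c=5c, 00⊕5c=5c.

0b5c5c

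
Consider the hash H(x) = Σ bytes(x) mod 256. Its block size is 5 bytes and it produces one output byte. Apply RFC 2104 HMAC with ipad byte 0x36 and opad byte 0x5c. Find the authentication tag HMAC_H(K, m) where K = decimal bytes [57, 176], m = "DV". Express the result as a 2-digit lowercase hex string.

36

Key decimal bytes [57, 176] = 39 b0 is 2 bytes ≤ B = 5; zero-pad to 5 bytes: K' = 39 b0 00 00 00.
K' ⊕ ipad = 0f 86 36 36 36.  K' ⊕ opad = 65 ec 5c 5c 5c.
Inner input = (K'⊕ipad) ∥ m = 0f 86 36 36 36 ∥ 44 56.
Inner hash: sum = 15+134+54+54+54+68+86 = 465; mod 256 = 209 → d1.
Outer input = (K'⊕opad) ∥ inner = 65 ec 5c 5c 5c ∥ d1.
Outer hash (tag): sum = 101+236+92+92+92+209 = 822; mod 256 = 54 → 36.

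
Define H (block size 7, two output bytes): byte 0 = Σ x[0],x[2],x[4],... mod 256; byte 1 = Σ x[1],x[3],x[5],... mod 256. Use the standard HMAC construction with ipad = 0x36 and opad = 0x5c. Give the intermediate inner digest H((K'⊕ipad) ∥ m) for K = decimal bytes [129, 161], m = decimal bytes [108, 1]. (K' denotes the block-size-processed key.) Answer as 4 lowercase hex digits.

Key decimal bytes [129, 161] = 81 a1 is 2 bytes ≤ B = 7; zero-pad to 7 bytes: K' = 81 a1 00 00 00 00 00.
K' ⊕ ipad = b7 97 36 36 36 36 36.
Inner input = b7 97 36 36 36 36 36 ∥ 6c 01.
Inner hash: even-index sum = 346 mod 256 = 90; odd-index sum = 367 mod 256 = 111 → 5a 6f.

5a6f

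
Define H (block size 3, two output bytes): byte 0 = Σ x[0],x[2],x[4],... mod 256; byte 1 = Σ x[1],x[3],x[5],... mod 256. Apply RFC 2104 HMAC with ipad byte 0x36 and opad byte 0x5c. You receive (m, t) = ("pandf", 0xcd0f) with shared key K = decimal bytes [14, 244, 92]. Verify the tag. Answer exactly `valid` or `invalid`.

Key decimal bytes [14, 244, 92] = 0e f4 5c is exactly B = 3 bytes: K' = 0e f4 5c.
K' ⊕ ipad = 38 c2 6a; K' ⊕ opad = 52 a8 00.
Inner hash: even-index sum = 359 mod 256 = 103; odd-index sum = 518 mod 256 = 6 → 67 06.
Outer hash (recomputed tag): even-index sum = 88 mod 256 = 88; odd-index sum = 271 mod 256 = 15 → 58 0f.
Recomputed tag = 580f; claimed = cd0f → mismatch.

invalid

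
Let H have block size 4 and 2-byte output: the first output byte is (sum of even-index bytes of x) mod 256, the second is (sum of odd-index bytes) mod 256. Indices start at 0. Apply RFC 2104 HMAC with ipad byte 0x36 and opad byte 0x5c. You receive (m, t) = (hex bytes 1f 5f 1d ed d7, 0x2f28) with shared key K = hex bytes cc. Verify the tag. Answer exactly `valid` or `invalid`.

invalid

Key hex bytes cc is 1 byte ≤ B = 4; zero-pad to 4 bytes: K' = cc 00 00 00.
K' ⊕ ipad = fa 36 36 36; K' ⊕ opad = 90 5c 5c 5c.
Inner hash: even-index sum = 579 mod 256 = 67; odd-index sum = 440 mod 256 = 184 → 43 b8.
Outer hash (recomputed tag): even-index sum = 303 mod 256 = 47; odd-index sum = 368 mod 256 = 112 → 2f 70.
Recomputed tag = 2f70; claimed = 2f28 → mismatch.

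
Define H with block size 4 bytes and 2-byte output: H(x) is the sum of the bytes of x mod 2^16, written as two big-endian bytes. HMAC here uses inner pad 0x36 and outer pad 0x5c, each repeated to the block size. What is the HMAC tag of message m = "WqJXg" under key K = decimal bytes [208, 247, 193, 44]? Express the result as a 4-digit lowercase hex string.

Key decimal bytes [208, 247, 193, 44] = d0 f7 c1 2c is exactly B = 4 bytes: K' = d0 f7 c1 2c.
K' ⊕ ipad = e6 c1 f7 1a.  K' ⊕ opad = 8c ab 9d 70.
Inner input = (K'⊕ipad) ∥ m = e6 c1 f7 1a ∥ 57 71 4a 58 67.
Inner hash: sum = 230+193+247+26+87+113+74+88+103 = 1161 → 04 89.
Outer input = (K'⊕opad) ∥ inner = 8c ab 9d 70 ∥ 04 89.
Outer hash (tag): sum = 140+171+157+112+4+137 = 721 → 02 d1.

02d1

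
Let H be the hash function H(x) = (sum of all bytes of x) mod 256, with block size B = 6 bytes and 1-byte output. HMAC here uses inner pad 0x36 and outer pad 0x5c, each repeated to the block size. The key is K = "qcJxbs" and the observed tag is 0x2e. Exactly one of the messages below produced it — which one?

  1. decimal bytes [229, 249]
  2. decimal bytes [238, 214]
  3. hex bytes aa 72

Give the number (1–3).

Key "qcJxbs" = 71 63 4a 78 62 73 is exactly B = 6 bytes: K' = 71 63 4a 78 62 73.
K' ⊕ ipad = 47 55 7c 4e 54 45; K' ⊕ opad = 2d 3f 16 24 3e 2f.
m1: inner = H(47 55 7c 4e 54 45 e5 f9) = dd; tag = H(2d 3f 16 24 3e 2f dd) = f0
m2: inner = H(47 55 7c 4e 54 45 ee d6) = c3; tag = H(2d 3f 16 24 3e 2f c3) = d6
m3: inner = H(47 55 7c 4e 54 45 aa 72) = 1b; tag = H(2d 3f 16 24 3e 2f 1b) = 2e ← matches

3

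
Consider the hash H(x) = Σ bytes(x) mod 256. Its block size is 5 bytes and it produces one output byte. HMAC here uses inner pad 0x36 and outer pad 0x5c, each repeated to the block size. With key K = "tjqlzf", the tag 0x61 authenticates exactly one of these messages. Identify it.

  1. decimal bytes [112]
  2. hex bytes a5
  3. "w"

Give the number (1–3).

2

Key "tjqlzf" = 74 6a 71 6c 7a 66 is 6 bytes > B = 5, so hash it first: H(key) = 9b, then zero-pad to 5 bytes: K' = 9b 00 00 00 00.
K' ⊕ ipad = ad 36 36 36 36; K' ⊕ opad = c7 5c 5c 5c 5c.
m1: inner = H(ad 36 36 36 36 70) = f5; tag = H(c7 5c 5c 5c 5c f5) = 2c
m2: inner = H(ad 36 36 36 36 a5) = 2a; tag = H(c7 5c 5c 5c 5c 2a) = 61 ← matches
m3: inner = H(ad 36 36 36 36 77) = fc; tag = H(c7 5c 5c 5c 5c fc) = 33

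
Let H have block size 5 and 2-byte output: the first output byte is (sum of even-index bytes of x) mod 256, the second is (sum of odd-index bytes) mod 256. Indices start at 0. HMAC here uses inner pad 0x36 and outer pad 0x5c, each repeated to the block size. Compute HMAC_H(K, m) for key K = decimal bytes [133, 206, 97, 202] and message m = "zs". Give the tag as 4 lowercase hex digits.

Key decimal bytes [133, 206, 97, 202] = 85 ce 61 ca is 4 bytes ≤ B = 5; zero-pad to 5 bytes: K' = 85 ce 61 ca 00.
K' ⊕ ipad = b3 f8 57 fc 36.  K' ⊕ opad = d9 92 3d 96 5c.
Inner input = (K'⊕ipad) ∥ m = b3 f8 57 fc 36 ∥ 7a 73.
Inner hash: even-index sum = 435 mod 256 = 179; odd-index sum = 622 mod 256 = 110 → b3 6e.
Outer input = (K'⊕opad) ∥ inner = d9 92 3d 96 5c ∥ b3 6e.
Outer hash (tag): even-index sum = 480 mod 256 = 224; odd-index sum = 475 mod 256 = 219 → e0 db.

e0db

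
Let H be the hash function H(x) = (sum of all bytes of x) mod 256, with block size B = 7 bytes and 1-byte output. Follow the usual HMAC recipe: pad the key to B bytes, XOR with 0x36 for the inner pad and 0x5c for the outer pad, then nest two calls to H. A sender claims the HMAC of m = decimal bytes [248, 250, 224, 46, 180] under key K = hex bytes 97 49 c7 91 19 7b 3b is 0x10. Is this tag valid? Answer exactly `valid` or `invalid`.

Key hex bytes 97 49 c7 91 19 7b 3b is exactly B = 7 bytes: K' = 97 49 c7 91 19 7b 3b.
K' ⊕ ipad = a1 7f f1 a7 2f 4d 0d; K' ⊕ opad = cb 15 9b cd 45 27 67.
Inner hash: sum = 161+127+241+167+47+77+13+248+250+224+46+180 = 1781; mod 256 = 245 → f5.
Outer hash (recomputed tag): sum = 203+21+155+205+69+39+103+245 = 1040; mod 256 = 16 → 10.
Recomputed tag = 10; claimed = 10 → match.

valid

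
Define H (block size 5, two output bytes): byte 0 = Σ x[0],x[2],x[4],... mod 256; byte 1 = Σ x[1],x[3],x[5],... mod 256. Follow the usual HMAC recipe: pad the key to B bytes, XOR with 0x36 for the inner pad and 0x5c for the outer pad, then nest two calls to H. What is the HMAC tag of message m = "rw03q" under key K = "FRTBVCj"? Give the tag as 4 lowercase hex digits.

Key "FRTBVCj" = 46 52 54 42 56 43 6a is 7 bytes > B = 5, so hash it first: H(key) = 5a d7, then zero-pad to 5 bytes: K' = 5a d7 00 00 00.
K' ⊕ ipad = 6c e1 36 36 36.  K' ⊕ opad = 06 8b 5c 5c 5c.
Inner input = (K'⊕ipad) ∥ m = 6c e1 36 36 36 ∥ 72 77 30 33 71.
Inner hash: even-index sum = 386 mod 256 = 130; odd-index sum = 554 mod 256 = 42 → 82 2a.
Outer input = (K'⊕opad) ∥ inner = 06 8b 5c 5c 5c ∥ 82 2a.
Outer hash (tag): even-index sum = 232 mod 256 = 232; odd-index sum = 361 mod 256 = 105 → e8 69.

e869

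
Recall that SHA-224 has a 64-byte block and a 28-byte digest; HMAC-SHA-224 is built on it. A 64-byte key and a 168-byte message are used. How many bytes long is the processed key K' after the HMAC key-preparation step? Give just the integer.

Key is 64 ≤ 64 bytes, zero-padded: |K'| = 64.

64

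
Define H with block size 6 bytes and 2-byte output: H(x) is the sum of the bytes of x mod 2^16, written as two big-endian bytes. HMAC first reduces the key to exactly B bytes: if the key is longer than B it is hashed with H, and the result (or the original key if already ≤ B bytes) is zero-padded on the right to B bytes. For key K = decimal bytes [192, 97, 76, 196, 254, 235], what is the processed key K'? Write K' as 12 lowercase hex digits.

c0614cc4feeb

Key decimal bytes [192, 97, 76, 196, 254, 235] = c0 61 4c c4 fe eb is exactly B = 6 bytes: K' = c0 61 4c c4 fe eb.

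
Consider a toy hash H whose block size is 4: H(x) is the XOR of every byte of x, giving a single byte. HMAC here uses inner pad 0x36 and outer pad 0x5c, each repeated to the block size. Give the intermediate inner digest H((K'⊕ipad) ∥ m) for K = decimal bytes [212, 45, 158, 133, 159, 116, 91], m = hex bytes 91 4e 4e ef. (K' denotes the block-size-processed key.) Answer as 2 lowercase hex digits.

Key decimal bytes [212, 45, 158, 133, 159, 116, 91] = d4 2d 9e 85 9f 74 5b is 7 bytes > B = 4, so hash it first: H(key) = 52, then zero-pad to 4 bytes: K' = 52 00 00 00.
K' ⊕ ipad = 64 36 36 36.
Inner input = 64 36 36 36 ∥ 91 4e 4e ef.
Inner hash: XOR 64⊕36⊕36⊕36⊕91⊕4e⊕4e⊕ef = 2c.

2c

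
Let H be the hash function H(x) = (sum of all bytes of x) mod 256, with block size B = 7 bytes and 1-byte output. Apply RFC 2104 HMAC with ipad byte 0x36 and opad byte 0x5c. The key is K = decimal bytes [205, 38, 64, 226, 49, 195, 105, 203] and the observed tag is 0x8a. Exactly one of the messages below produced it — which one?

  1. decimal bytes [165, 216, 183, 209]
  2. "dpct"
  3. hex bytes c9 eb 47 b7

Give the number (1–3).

3

Key decimal bytes [205, 38, 64, 226, 49, 195, 105, 203] = cd 26 40 e2 31 c3 69 cb is 8 bytes > B = 7, so hash it first: H(key) = 3d, then zero-pad to 7 bytes: K' = 3d 00 00 00 00 00 00.
K' ⊕ ipad = 0b 36 36 36 36 36 36; K' ⊕ opad = 61 5c 5c 5c 5c 5c 5c.
m1: inner = H(0b 36 36 36 36 36 36 a5 d8 b7 d1) = 54; tag = H(61 5c 5c 5c 5c 5c 5c 54) = dd
m2: inner = H(0b 36 36 36 36 36 36 64 70 63 74) = fa; tag = H(61 5c 5c 5c 5c 5c 5c fa) = 83
m3: inner = H(0b 36 36 36 36 36 36 c9 eb 47 b7) = 01; tag = H(61 5c 5c 5c 5c 5c 5c 01) = 8a ← matches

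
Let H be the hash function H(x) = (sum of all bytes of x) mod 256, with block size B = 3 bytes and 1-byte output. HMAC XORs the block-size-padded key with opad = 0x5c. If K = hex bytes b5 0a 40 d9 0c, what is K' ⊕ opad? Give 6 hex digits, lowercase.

Key hex bytes b5 0a 40 d9 0c is 5 bytes > B = 3, so hash it first: H(key) = e4, then zero-pad to 3 bytes: K' = e4 00 00.
XOR each byte with 0x5c: e4⊕5c=b8, 00⊕5c=5c, 00⊕5c=5c.

b85c5c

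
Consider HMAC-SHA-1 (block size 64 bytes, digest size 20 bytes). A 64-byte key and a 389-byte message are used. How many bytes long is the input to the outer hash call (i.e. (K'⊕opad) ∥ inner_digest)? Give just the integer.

84

Key is 64 ≤ 64 bytes, zero-padded: |K'| = 64.
Outer input = (K'⊕opad) ∥ H(inner) → 64 + 20 = 84 bytes.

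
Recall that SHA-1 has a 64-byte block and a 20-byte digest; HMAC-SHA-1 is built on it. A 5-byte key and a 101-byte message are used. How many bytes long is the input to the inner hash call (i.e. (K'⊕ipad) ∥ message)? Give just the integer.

Key is 5 ≤ 64 bytes, zero-padded: |K'| = 64.
Inner input = (K'⊕ipad) ∥ m → 64 + 101 = 165 bytes.

165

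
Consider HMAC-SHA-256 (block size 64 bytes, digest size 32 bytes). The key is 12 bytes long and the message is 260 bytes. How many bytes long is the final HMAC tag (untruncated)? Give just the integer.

32

The tag is one SHA-256 digest: 32 bytes.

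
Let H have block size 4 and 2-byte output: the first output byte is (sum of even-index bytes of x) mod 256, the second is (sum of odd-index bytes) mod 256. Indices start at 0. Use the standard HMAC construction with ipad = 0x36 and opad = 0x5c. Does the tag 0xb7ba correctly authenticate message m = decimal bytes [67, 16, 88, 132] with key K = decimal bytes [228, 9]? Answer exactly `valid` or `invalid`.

valid

Key decimal bytes [228, 9] = e4 09 is 2 bytes ≤ B = 4; zero-pad to 4 bytes: K' = e4 09 00 00.
K' ⊕ ipad = d2 3f 36 36; K' ⊕ opad = b8 55 5c 5c.
Inner hash: even-index sum = 419 mod 256 = 163; odd-index sum = 265 mod 256 = 9 → a3 09.
Outer hash (recomputed tag): even-index sum = 439 mod 256 = 183; odd-index sum = 186 mod 256 = 186 → b7 ba.
Recomputed tag = b7ba; claimed = b7ba → match.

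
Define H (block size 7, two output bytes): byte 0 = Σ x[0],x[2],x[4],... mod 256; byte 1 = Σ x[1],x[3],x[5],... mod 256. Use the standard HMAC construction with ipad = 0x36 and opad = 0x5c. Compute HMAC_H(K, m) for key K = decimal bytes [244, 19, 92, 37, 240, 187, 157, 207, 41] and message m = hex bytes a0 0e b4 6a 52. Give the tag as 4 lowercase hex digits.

74a0

Key decimal bytes [244, 19, 92, 37, 240, 187, 157, 207, 41] = f4 13 5c 25 f0 bb 9d cf 29 is 9 bytes > B = 7, so hash it first: H(key) = 06 c2, then zero-pad to 7 bytes: K' = 06 c2 00 00 00 00 00.
K' ⊕ ipad = 30 f4 36 36 36 36 36.  K' ⊕ opad = 5a 9e 5c 5c 5c 5c 5c.
Inner input = (K'⊕ipad) ∥ m = 30 f4 36 36 36 36 36 ∥ a0 0e b4 6a 52.
Inner hash: even-index sum = 330 mod 256 = 74; odd-index sum = 774 mod 256 = 6 → 4a 06.
Outer input = (K'⊕opad) ∥ inner = 5a 9e 5c 5c 5c 5c 5c ∥ 4a 06.
Outer hash (tag): even-index sum = 372 mod 256 = 116; odd-index sum = 416 mod 256 = 160 → 74 a0.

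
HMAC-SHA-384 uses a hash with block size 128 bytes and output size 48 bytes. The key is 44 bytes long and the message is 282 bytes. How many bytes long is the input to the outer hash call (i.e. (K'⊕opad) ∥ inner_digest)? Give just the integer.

176

Key is 44 ≤ 128 bytes, zero-padded: |K'| = 128.
Outer input = (K'⊕opad) ∥ H(inner) → 128 + 48 = 176 bytes.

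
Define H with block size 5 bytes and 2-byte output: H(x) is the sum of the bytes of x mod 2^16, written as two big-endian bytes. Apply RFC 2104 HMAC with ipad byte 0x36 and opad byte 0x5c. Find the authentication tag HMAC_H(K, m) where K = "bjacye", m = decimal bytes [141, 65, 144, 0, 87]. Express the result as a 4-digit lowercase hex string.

0289

Key "bjacye" = 62 6a 61 63 79 65 is 6 bytes > B = 5, so hash it first: H(key) = 02 6e, then zero-pad to 5 bytes: K' = 02 6e 00 00 00.
K' ⊕ ipad = 34 58 36 36 36.  K' ⊕ opad = 5e 32 5c 5c 5c.
Inner input = (K'⊕ipad) ∥ m = 34 58 36 36 36 ∥ 8d 41 90 00 57.
Inner hash: sum = 52+88+54+54+54+141+65+144+0+87 = 739 → 02 e3.
Outer input = (K'⊕opad) ∥ inner = 5e 32 5c 5c 5c ∥ 02 e3.
Outer hash (tag): sum = 94+50+92+92+92+2+227 = 649 → 02 89.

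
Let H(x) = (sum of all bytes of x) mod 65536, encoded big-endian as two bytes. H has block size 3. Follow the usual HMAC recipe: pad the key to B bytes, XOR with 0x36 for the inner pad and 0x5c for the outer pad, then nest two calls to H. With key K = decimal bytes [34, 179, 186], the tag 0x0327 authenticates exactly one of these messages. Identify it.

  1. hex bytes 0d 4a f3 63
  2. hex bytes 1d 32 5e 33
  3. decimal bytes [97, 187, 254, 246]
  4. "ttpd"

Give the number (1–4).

1

Key decimal bytes [34, 179, 186] = 22 b3 ba is exactly B = 3 bytes: K' = 22 b3 ba.
K' ⊕ ipad = 14 85 8c; K' ⊕ opad = 7e ef e6.
m1: inner = H(14 85 8c 0d 4a f3 63) = 02 d2; tag = H(7e ef e6 02 d2) = 0327 ← matches
m2: inner = H(14 85 8c 1d 32 5e 33) = 02 05; tag = H(7e ef e6 02 05) = 025a
m3: inner = H(14 85 8c 61 bb fe f6) = 04 35; tag = H(7e ef e6 04 35) = 028c
m4: inner = H(14 85 8c 74 74 70 64) = 02 e1; tag = H(7e ef e6 02 e1) = 0336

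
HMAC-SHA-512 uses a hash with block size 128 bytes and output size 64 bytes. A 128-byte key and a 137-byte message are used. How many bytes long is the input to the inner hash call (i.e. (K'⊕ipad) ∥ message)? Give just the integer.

Key is 128 ≤ 128 bytes, zero-padded: |K'| = 128.
Inner input = (K'⊕ipad) ∥ m → 128 + 137 = 265 bytes.

265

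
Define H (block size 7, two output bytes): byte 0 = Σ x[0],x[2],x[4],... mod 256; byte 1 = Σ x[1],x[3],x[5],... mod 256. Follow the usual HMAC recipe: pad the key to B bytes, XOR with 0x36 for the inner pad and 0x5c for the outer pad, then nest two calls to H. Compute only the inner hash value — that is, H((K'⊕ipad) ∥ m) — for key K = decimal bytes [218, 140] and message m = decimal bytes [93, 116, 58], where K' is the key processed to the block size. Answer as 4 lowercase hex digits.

02bd

Key decimal bytes [218, 140] = da 8c is 2 bytes ≤ B = 7; zero-pad to 7 bytes: K' = da 8c 00 00 00 00 00.
K' ⊕ ipad = ec ba 36 36 36 36 36.
Inner input = ec ba 36 36 36 36 36 ∥ 5d 74 3a.
Inner hash: even-index sum = 514 mod 256 = 2; odd-index sum = 445 mod 256 = 189 → 02 bd.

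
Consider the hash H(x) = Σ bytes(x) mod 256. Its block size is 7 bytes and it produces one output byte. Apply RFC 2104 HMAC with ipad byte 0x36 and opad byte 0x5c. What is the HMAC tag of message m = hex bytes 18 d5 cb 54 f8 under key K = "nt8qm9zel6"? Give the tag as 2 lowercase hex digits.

e2

Key "nt8qm9zel6" = 6e 74 38 71 6d 39 7a 65 6c 36 is 10 bytes > B = 7, so hash it first: H(key) = b2, then zero-pad to 7 bytes: K' = b2 00 00 00 00 00 00.
K' ⊕ ipad = 84 36 36 36 36 36 36.  K' ⊕ opad = ee 5c 5c 5c 5c 5c 5c.
Inner input = (K'⊕ipad) ∥ m = 84 36 36 36 36 36 36 ∥ 18 d5 cb 54 f8.
Inner hash: sum = 132+54+54+54+54+54+54+24+213+203+84+248 = 1228; mod 256 = 204 → cc.
Outer input = (K'⊕opad) ∥ inner = ee 5c 5c 5c 5c 5c 5c ∥ cc.
Outer hash (tag): sum = 238+92+92+92+92+92+92+204 = 994; mod 256 = 226 → e2.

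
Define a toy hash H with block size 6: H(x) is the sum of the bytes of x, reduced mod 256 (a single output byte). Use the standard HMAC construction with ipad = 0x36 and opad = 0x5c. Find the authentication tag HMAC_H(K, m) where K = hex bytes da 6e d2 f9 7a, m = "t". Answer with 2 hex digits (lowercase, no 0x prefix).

Key hex bytes da 6e d2 f9 7a is 5 bytes ≤ B = 6; zero-pad to 6 bytes: K' = da 6e d2 f9 7a 00.
K' ⊕ ipad = ec 58 e4 cf 4c 36.  K' ⊕ opad = 86 32 8e a5 26 5c.
Inner input = (K'⊕ipad) ∥ m = ec 58 e4 cf 4c 36 ∥ 74.
Inner hash: sum = 236+88+228+207+76+54+116 = 1005; mod 256 = 237 → ed.
Outer input = (K'⊕opad) ∥ inner = 86 32 8e a5 26 5c ∥ ed.
Outer hash (tag): sum = 134+50+142+165+38+92+237 = 858; mod 256 = 90 → 5a.

5a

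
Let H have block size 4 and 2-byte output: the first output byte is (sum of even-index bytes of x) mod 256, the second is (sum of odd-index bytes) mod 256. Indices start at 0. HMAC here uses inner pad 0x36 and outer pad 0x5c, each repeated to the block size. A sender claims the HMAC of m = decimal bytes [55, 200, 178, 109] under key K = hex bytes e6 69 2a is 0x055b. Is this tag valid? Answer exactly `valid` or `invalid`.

valid

Key hex bytes e6 69 2a is 3 bytes ≤ B = 4; zero-pad to 4 bytes: K' = e6 69 2a 00.
K' ⊕ ipad = d0 5f 1c 36; K' ⊕ opad = ba 35 76 5c.
Inner hash: even-index sum = 469 mod 256 = 213; odd-index sum = 458 mod 256 = 202 → d5 ca.
Outer hash (recomputed tag): even-index sum = 517 mod 256 = 5; odd-index sum = 347 mod 256 = 91 → 05 5b.
Recomputed tag = 055b; claimed = 055b → match.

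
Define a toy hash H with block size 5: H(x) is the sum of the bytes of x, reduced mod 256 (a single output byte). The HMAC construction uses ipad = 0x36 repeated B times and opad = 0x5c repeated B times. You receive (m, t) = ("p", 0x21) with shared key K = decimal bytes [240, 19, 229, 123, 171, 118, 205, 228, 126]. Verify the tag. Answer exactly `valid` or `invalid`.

Key decimal bytes [240, 19, 229, 123, 171, 118, 205, 228, 126] = f0 13 e5 7b ab 76 cd e4 7e is 9 bytes > B = 5, so hash it first: H(key) = b3, then zero-pad to 5 bytes: K' = b3 00 00 00 00.
K' ⊕ ipad = 85 36 36 36 36; K' ⊕ opad = ef 5c 5c 5c 5c.
Inner hash: sum = 133+54+54+54+54+112 = 461; mod 256 = 205 → cd.
Outer hash (recomputed tag): sum = 239+92+92+92+92+205 = 812; mod 256 = 44 → 2c.
Recomputed tag = 2c; claimed = 21 → mismatch.

invalid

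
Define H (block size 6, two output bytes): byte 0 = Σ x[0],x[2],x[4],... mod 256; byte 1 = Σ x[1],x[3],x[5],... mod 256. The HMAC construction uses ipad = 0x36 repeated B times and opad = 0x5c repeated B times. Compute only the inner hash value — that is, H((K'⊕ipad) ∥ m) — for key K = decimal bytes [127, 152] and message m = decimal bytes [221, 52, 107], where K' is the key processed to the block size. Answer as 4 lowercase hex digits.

Key decimal bytes [127, 152] = 7f 98 is 2 bytes ≤ B = 6; zero-pad to 6 bytes: K' = 7f 98 00 00 00 00.
K' ⊕ ipad = 49 ae 36 36 36 36.
Inner input = 49 ae 36 36 36 36 ∥ dd 34 6b.
Inner hash: even-index sum = 509 mod 256 = 253; odd-index sum = 334 mod 256 = 78 → fd 4e.

fd4e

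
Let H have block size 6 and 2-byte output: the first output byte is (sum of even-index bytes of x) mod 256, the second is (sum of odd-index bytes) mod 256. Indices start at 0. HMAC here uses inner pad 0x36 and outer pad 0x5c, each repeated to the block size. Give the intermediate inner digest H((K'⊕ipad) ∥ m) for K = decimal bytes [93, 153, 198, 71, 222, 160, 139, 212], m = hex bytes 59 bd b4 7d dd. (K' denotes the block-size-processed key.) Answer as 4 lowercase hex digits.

Key decimal bytes [93, 153, 198, 71, 222, 160, 139, 212] = 5d 99 c6 47 de a0 8b d4 is 8 bytes > B = 6, so hash it first: H(key) = 8c 54, then zero-pad to 6 bytes: K' = 8c 54 00 00 00 00.
K' ⊕ ipad = ba 62 36 36 36 36.
Inner input = ba 62 36 36 36 36 ∥ 59 bd b4 7d dd.
Inner hash: even-index sum = 784 mod 256 = 16; odd-index sum = 520 mod 256 = 8 → 10 08.

1008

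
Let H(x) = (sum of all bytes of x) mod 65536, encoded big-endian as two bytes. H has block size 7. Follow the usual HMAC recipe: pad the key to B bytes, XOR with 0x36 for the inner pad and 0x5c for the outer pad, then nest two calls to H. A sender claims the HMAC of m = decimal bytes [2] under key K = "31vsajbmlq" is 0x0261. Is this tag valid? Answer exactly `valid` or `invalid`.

Key "31vsajbmlq" = 33 31 76 73 61 6a 62 6d 6c 71 is 10 bytes > B = 7, so hash it first: H(key) = 03 c4, then zero-pad to 7 bytes: K' = 03 c4 00 00 00 00 00.
K' ⊕ ipad = 35 f2 36 36 36 36 36; K' ⊕ opad = 5f 98 5c 5c 5c 5c 5c.
Inner hash: sum = 53+242+54+54+54+54+54+2 = 567 → 02 37.
Outer hash (recomputed tag): sum = 95+152+92+92+92+92+92+2+55 = 764 → 02 fc.
Recomputed tag = 02fc; claimed = 0261 → mismatch.

invalid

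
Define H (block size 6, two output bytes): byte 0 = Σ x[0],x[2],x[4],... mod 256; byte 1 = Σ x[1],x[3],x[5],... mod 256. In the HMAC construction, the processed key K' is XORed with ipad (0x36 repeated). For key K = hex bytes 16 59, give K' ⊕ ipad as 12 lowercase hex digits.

Key hex bytes 16 59 is 2 bytes ≤ B = 6; zero-pad to 6 bytes: K' = 16 59 00 00 00 00.
XOR each byte with 0x36: 16⊕36=20, 59⊕36=6f, 00⊕36=36, 00⊕36=36, 00⊕36=36, 00⊕36=36.

206f36363636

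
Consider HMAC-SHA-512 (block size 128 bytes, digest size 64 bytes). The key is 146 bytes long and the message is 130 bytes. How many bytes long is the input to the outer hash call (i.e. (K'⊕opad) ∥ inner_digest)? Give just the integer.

192

Key is 146 > 128 bytes, so it is hashed to 64 bytes then zero-padded to 128: |K'| = 128.
Outer input = (K'⊕opad) ∥ H(inner) → 128 + 64 = 192 bytes.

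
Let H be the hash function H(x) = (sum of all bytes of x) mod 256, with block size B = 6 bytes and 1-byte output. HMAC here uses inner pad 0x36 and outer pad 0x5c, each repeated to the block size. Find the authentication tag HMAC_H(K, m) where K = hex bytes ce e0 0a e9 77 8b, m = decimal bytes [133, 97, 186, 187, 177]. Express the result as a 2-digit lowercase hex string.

Key hex bytes ce e0 0a e9 77 8b is exactly B = 6 bytes: K' = ce e0 0a e9 77 8b.
K' ⊕ ipad = f8 d6 3c df 41 bd.  K' ⊕ opad = 92 bc 56 b5 2b d7.
Inner input = (K'⊕ipad) ∥ m = f8 d6 3c df 41 bd ∥ 85 61 ba bb b1.
Inner hash: sum = 248+214+60+223+65+189+133+97+186+187+177 = 1779; mod 256 = 243 → f3.
Outer input = (K'⊕opad) ∥ inner = 92 bc 56 b5 2b d7 ∥ f3.
Outer hash (tag): sum = 146+188+86+181+43+215+243 = 1102; mod 256 = 78 → 4e.

4e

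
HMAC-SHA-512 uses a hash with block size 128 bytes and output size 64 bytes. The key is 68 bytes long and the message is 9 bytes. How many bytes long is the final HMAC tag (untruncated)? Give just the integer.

The tag is one SHA-512 digest: 64 bytes.

64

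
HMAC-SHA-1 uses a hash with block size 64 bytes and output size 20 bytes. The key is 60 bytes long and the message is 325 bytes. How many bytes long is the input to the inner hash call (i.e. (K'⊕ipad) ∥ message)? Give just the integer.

Key is 60 ≤ 64 bytes, zero-padded: |K'| = 64.
Inner input = (K'⊕ipad) ∥ m → 64 + 325 = 389 bytes.

389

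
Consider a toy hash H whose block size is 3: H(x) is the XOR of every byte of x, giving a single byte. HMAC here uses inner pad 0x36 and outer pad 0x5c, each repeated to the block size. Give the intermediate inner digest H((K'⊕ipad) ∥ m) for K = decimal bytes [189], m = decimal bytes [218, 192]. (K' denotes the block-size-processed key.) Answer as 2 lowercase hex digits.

91

Key decimal bytes [189] = bd is 1 byte ≤ B = 3; zero-pad to 3 bytes: K' = bd 00 00.
K' ⊕ ipad = 8b 36 36.
Inner input = 8b 36 36 ∥ da c0.
Inner hash: XOR 8b⊕36⊕36⊕da⊕c0 = 91.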